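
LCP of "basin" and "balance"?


Word 1: "basin"
Word 2: "balance"
Comparing from start:
  Pos 0: 'b' == 'b'
  Pos 1: 'a' == 'a'
  Pos 2: 's' != 'l' (stop)
LCP = "ba" (length 2)


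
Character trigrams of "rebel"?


Word: "rebel" (length 5)
Number of trigrams = 5 - 3 + 1 = 3
  Position 0: "reb"
  Position 1: "ebe"
  Position 2: "bel"
Trigrams = "reb", "ebe", "bel"


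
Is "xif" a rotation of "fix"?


Word: "fix", Candidate: "xif"
Method: check if candidate is substring of word+word
"fixfix" contains "xif"? No
Is rotation = No


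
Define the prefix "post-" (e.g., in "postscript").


Prefix: post-
Example: postscript (post- + script)
Meaning = after


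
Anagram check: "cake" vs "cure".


Word 1: "cake" → sorted: acek
Word 2: "cure" → sorted: ceru
Same letters? acek != ceru
Anagram = No


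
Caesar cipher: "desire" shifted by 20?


Word: "desire"
Shift: 20
Each letter → (letter + shift) mod 26:
  'd' (3) + 20 = 23 → 'x'
  'e' (4) + 20 = 24 → 'y'
  's' (18) + 20 = 12 → 'm'
  'i' (8) + 20 = 2 → 'c'
  'r' (17) + 20 = 11 → 'l'
  'e' (4) + 20 = 24 → 'y'
Result = "xymcly"


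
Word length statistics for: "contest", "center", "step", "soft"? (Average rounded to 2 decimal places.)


Lengths: "contest"=7, "center"=6, "step"=4, "soft"=4
Sum = 21, Count = 4
Average = 21/4 = 5.25
= avg=5.25, min=4, max=7


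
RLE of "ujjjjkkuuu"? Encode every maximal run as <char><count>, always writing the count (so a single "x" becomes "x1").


String: "ujjjjkkuuu"
Scanning for consecutive runs:
  'u' x 1
  'j' x 4
  'k' x 2
  'u' x 3
RLE = "u1j4k2u3"


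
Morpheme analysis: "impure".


Word: "impure"
Morphemes: im- / pure
Each morpheme carries meaning
= 2 morphemes


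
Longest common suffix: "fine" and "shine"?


Word 1: "fine"
Word 2: "shine"
Comparing from end:
  Pos -1: 'e' == 'e'
  Pos -2: 'n' == 'n'
  Pos -3: 'i' == 'i'
  Pos -4: 'f' != 'h' (stop)
LCS = "ine" (length 3)


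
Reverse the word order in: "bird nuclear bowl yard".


Original: "bird nuclear bowl yard"
Words (1..n): bird | nuclear | bowl | yard
Reversed (n..1): yard | bowl | nuclear | bird
Result = "yard bowl nuclear bird"


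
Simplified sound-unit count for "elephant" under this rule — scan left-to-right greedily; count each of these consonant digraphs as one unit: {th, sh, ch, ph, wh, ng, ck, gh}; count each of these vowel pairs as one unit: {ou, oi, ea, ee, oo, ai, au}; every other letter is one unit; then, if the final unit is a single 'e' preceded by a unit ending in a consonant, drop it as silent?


Word: "elephant" (8 letters)
Left-to-right scan:
  1. 'e' (letter)
  2. 'l' (letter)
  3. 'e' (letter)
  4. 'ph' (digraph)
  5. 'a' (letter)
  6. 'n' (letter)
  7. 't' (letter)
Units from scan: 7
Sound units = 7 units


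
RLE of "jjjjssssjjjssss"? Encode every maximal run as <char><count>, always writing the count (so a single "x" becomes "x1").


String: "jjjjssssjjjssss"
Scanning for consecutive runs:
  'j' x 4
  's' x 4
  'j' x 3
  's' x 4
RLE = "j4s4j3s4"


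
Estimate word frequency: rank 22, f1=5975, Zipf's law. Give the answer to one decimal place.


Zipf's law: f(r) = f(1) / r
f(1) = 5975
f(22) = 5975 / 22
= 271.6 occurrences


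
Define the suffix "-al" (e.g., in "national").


Suffix: -al
As in: national -> nation + -al
Meaning = relating to


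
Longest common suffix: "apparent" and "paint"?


Word 1: "apparent"
Word 2: "paint"
Comparing from end:
  Pos -1: 't' == 't'
  Pos -2: 'n' == 'n'
  Pos -3: 'e' != 'i' (stop)
LCS = "nt" (length 2)


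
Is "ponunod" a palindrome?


Word: "ponunod"
Reversed: "donunop"
Forward == Backward? ponunod != donunop
Palindrome = No


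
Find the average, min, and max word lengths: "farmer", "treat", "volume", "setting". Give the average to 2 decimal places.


Lengths: "farmer"=6, "treat"=5, "volume"=6, "setting"=7
Sum = 24, Count = 4
Average = 24/4 = 6.00
= avg=6.00, min=5, max=7


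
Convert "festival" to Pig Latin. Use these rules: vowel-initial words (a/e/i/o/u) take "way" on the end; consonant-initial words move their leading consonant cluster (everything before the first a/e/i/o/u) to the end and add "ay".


Word: "festival"
Starts with consonant(s) → move to end, add 'ay'
Consonant cluster: "f"
Pig Latin = "estivalfay"


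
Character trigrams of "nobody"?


Word: "nobody" (length 6)
Number of trigrams = 6 - 3 + 1 = 4
  Position 0: "nob"
  Position 1: "obo"
  Position 2: "bod"
  Position 3: "ody"
Trigrams = "nob", "obo", "bod", "ody"


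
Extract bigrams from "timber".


Word: "timber" (length 6)
Number of bigrams = 6 - 2 + 1 = 5
  Position 0: "ti"
  Position 1: "im"
  Position 2: "mb"
  Position 3: "be"
  Position 4: "er"
Bigrams = "ti", "im", "mb", "be", "er"


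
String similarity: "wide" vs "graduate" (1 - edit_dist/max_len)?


Word 1: "wide" (length 4)
Word 2: "graduate" (length 8)
One optimal edit sequence:
  1. insert 'g'  (+1)
  2. substitute 'w' -> 'r'  (+1)
  3. substitute 'i' -> 'a'  (+1)
  4. keep 'd'
  5. insert 'u'  (+1)
  6. insert 'a'  (+1)
  7. insert 't'  (+1)
  8. keep 'e'
Edit distance = 6
Max length = max(4, 8) = 8
Similarity = 1 - 6/8
= 0.2500


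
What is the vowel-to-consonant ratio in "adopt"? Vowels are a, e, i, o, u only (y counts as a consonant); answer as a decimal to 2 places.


Word: "adopt"
Vowels (a,e,i,o,u): 2
Consonants: 3
Ratio = 2/3
= 0.67


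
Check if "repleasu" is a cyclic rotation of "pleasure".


Word: "pleasure", Candidate: "repleasu"
Method: check if candidate is substring of word+word
"pleasurepleasure" contains "repleasu"? Yes
Is rotation = Yes


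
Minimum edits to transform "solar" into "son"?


Word 1: "solar" (length 5)
Word 2: "son" (length 3)
One optimal edit sequence (insert/delete/substitute each cost 1):
  1. keep 's'
  2. keep 'o'
  3. delete 'l'  (+1)
  4. delete 'a'  (+1)
  5. substitute 'r' -> 'n'  (+1)
Total edit operations: 3
Edit distance = 3


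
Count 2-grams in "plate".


Word: "plate" (length 5)
Number of 2-grams = length - 2 + 1 = 5 - 2 + 1
= 4


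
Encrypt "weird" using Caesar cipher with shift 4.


Word: "weird"
Shift: 4
Each letter → (letter + shift) mod 26:
  'w' (22) + 4 = 0 → 'a'
  'e' (4) + 4 = 8 → 'i'
  'i' (8) + 4 = 12 → 'm'
  'r' (17) + 4 = 21 → 'v'
  'd' (3) + 4 = 7 → 'h'
Result = "aimvh"


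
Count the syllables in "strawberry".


Word: "strawberry"
Syllable breakdown: straw | ber | ry
Counting: 3 parts
= 3 syllables


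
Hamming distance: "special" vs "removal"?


Comparing character by character (same length = 7):
  Pos 0: 's' vs 'r' !=
  Pos 1: 'p' vs 'e' !=
  Pos 2: 'e' vs 'm' !=
  Pos 3: 'c' vs 'o' !=
  Pos 4: 'i' vs 'v' !=
  Pos 5: 'a' vs 'a' =
  Pos 6: 'l' vs 'l' =
Hamming distance = 5


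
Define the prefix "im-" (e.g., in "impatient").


Prefix: im-
Example: impatient = im- + patient
Meaning = not / into


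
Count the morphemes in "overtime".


Word: "overtime"
Morphemes: over- | time
Each morpheme carries meaning
= 2 morphemes


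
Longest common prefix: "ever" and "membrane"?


Word 1: "ever"
Word 2: "membrane"
Comparing from start:
  Pos 0: 'e' != 'm' (stop)
LCP = "" (length 0)


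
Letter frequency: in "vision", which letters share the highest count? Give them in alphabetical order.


Word: "vision"
Letter counts:
  'i': 2
  'n': 1
  'o': 1
  's': 1
  'v': 1
Maximum count = 2
Most frequent = 'i' (2 times each)


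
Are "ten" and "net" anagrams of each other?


Word 1: "ten" → sorted: ent
Word 2: "net" → sorted: ent
Same letters? ent == ent
Anagram = Yes


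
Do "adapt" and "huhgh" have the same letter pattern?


Pattern of "adapt": [0, 1, 0, 2, 3]
Pattern of "huhgh": [0, 1, 0, 2, 0]
Patterns do not match
Same pattern = No


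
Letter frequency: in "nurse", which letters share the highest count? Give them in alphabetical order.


Word: "nurse"
Letter counts:
  'e': 1
  'n': 1
  'r': 1
  's': 1
  'u': 1
Maximum count = 1
Most frequent = 'e', 'n', 'r', 's', 'u' (1 time each)


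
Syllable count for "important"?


Word: "important"
Syllable breakdown: im · por · tant
Counting: 3 parts
= 3 syllables


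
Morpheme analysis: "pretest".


Word: "pretest"
Morphemes: pre- + test
Each morpheme carries meaning
= 2 morphemes


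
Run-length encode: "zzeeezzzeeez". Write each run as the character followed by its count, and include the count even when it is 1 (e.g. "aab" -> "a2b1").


String: "zzeeezzzeeez"
Scanning for consecutive runs:
  'z' x 2
  'e' x 3
  'z' x 3
  'e' x 3
  'z' x 1
RLE = "z2e3z3e3z1"


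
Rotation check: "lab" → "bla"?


Word: "lab", Candidate: "bla"
Method: check if candidate is substring of word+word
"lablab" contains "bla"? Yes
Is rotation = Yes


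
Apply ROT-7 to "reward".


Word: "reward"
Shift: 7
Each letter → (letter + shift) mod 26:
  'r' (17) + 7 = 24 → 'y'
  'e' (4) + 7 = 11 → 'l'
  'w' (22) + 7 = 3 → 'd'
  'a' (0) + 7 = 7 → 'h'
  'r' (17) + 7 = 24 → 'y'
  'd' (3) + 7 = 10 → 'k'
Result = "yldhyk"


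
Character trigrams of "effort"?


Word: "effort" (length 6)
Number of trigrams = 6 - 3 + 1 = 4
  Position 0: "eff"
  Position 1: "ffo"
  Position 2: "for"
  Position 3: "ort"
Trigrams = "eff", "ffo", "for", "ort"


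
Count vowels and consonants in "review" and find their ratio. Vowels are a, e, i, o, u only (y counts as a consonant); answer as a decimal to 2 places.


Word: "review"
Vowels (a,e,i,o,u): 3
Consonants: 3
Ratio = 3/3
= 1.00


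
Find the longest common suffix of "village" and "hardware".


Word 1: "village"
Word 2: "hardware"
Comparing from end:
  Pos -1: 'e' == 'e'
  Pos -2: 'g' != 'r' (stop)
LCS = "e" (length 1)


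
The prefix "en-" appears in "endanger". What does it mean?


Prefix: en-
Example: endanger (en- + danger)
Meaning = cause to / put into


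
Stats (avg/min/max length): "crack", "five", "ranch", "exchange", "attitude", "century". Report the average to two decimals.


Lengths: "crack"=5, "five"=4, "ranch"=5, "exchange"=8, "attitude"=8, "century"=7
Sum = 37, Count = 6
Average = 37/6 = 6.17
= avg=6.17, min=4, max=8


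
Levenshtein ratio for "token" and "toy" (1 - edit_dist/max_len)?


Word 1: "token" (length 5)
Word 2: "toy" (length 3)
One optimal edit sequence:
  1. keep 't'
  2. keep 'o'
  3. delete 'k'  (+1)
  4. delete 'e'  (+1)
  5. substitute 'n' -> 'y'  (+1)
Edit distance = 3
Max length = max(5, 3) = 5
Similarity = 1 - 3/5
= 0.4000


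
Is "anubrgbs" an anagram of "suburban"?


Word 1: "suburban" → sorted: abbnrsuu
Word 2: "anubrgbs" → sorted: abbgnrsu
Same letters? abbnrsuu != abbgnrsu
Anagram = No


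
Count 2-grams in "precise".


Word: "precise" (length 7)
Number of 2-grams = length - 2 + 1 = 7 - 2 + 1
= 6


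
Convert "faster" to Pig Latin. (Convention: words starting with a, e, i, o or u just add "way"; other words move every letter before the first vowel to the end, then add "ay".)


Word: "faster"
Starts with consonant(s) → move to end, add 'ay'
Consonant cluster: "f"
Pig Latin = "asterfay"


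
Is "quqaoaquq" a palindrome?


Word: "quqaoaquq"
Reversed: "quqaoaquq"
Forward == Backward? quqaoaquq == quqaoaquq
Palindrome = Yes


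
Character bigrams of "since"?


Word: "since" (length 5)
Number of bigrams = 5 - 2 + 1 = 4
  Position 0: "si"
  Position 1: "in"
  Position 2: "nc"
  Position 3: "ce"
Bigrams = "si", "in", "nc", "ce"


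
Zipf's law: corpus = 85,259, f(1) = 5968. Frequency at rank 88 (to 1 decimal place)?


Zipf's law: f(r) = f(1) / r
f(1) = 5968
f(88) = 5968 / 88
= 67.8 occurrences


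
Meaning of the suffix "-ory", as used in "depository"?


Suffix: -ory
Example: depository = deposit + -ory
Meaning = relating to / place for


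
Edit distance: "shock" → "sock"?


Word 1: "shock" (length 5)
Word 2: "sock" (length 4)
One optimal edit sequence (insert/delete/substitute each cost 1):
  1. keep 's'
  2. delete 'h'  (+1)
  3. keep 'o'
  4. keep 'c'
  5. keep 'k'
Total edit operations: 1
Edit distance = 1


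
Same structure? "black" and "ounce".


Pattern of "black": [0, 1, 2, 3, 4]
Pattern of "ounce": [0, 1, 2, 3, 4]
Patterns match
Same pattern = Yes


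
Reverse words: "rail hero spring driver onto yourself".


Original: "rail hero spring driver onto yourself"
Words (1..n): rail | hero | spring | driver | onto | yourself
Reversed (n..1): yourself | onto | driver | spring | hero | rail
Result = "yourself onto driver spring hero rail"


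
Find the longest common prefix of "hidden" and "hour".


Word 1: "hidden"
Word 2: "hour"
Comparing from start:
  Pos 0: 'h' == 'h'
  Pos 1: 'i' != 'o' (stop)
LCP = "h" (length 1)


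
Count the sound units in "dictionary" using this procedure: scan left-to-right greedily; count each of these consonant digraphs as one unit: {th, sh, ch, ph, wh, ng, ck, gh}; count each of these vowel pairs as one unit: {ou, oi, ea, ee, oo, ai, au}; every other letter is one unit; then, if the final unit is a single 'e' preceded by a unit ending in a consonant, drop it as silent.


Word: "dictionary" (10 letters)
Left-to-right scan:
  (1) 'd' (letter)
  (2) 'i' (letter)
  (3) 'c' (letter)
  (4) 't' (letter)
  (5) 'i' (letter)
  (6) 'o' (letter)
  (7) 'n' (letter)
  (8) 'a' (letter)
  (9) 'r' (letter)
  (10) 'y' (letter)
Units from scan: 10
Sound units = 10 units


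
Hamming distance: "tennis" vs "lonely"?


Comparing character by character (same length = 6):
  Pos 0: 't' vs 'l' !=
  Pos 1: 'e' vs 'o' !=
  Pos 2: 'n' vs 'n' =
  Pos 3: 'n' vs 'e' !=
  Pos 4: 'i' vs 'l' !=
  Pos 5: 's' vs 'y' !=
Hamming distance = 5


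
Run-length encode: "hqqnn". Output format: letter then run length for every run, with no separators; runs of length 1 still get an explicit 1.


String: "hqqnn"
Scanning for consecutive runs:
  'h' x 1
  'q' x 2
  'n' x 2
RLE = "h1q2n2"


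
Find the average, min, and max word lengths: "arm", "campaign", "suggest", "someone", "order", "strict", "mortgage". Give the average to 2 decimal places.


Lengths: "arm"=3, "campaign"=8, "suggest"=7, "someone"=7, "order"=5, "strict"=6, "mortgage"=8
Sum = 44, Count = 7
Average = 44/7 = 6.29
= avg=6.29, min=3, max=8


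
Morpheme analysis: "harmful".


Word: "harmful"
Morphemes: harm + -ful
Each morpheme carries meaning
= 2 morphemes


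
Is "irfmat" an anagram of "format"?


Word 1: "format" → sorted: afmort
Word 2: "irfmat" → sorted: afimrt
Same letters? afmort != afimrt
Anagram = No


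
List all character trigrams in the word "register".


Word: "register" (length 8)
Number of trigrams = 8 - 3 + 1 = 6
  Position 0: "reg"
  Position 1: "egi"
  Position 2: "gis"
  Position 3: "ist"
  Position 4: "ste"
  Position 5: "ter"
Trigrams = "reg", "egi", "gis", "ist", "ste", "ter"


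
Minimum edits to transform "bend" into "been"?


Word 1: "bend" (length 4)
Word 2: "been" (length 4)
One optimal edit sequence (insert/delete/substitute each cost 1):
  1. keep 'b'
  2. keep 'e'
  3. substitute 'n' -> 'e'  (+1)
  4. substitute 'd' -> 'n'  (+1)
Total edit operations: 2
Edit distance = 2


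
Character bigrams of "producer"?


Word: "producer" (length 8)
Number of bigrams = 8 - 2 + 1 = 7
  Position 0: "pr"
  Position 1: "ro"
  Position 2: "od"
  Position 3: "du"
  Position 4: "uc"
  Position 5: "ce"
  Position 6: "er"
Bigrams = "pr", "ro", "od", "du", "uc", "ce", "er"


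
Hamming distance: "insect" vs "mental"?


Comparing character by character (same length = 6):
  Pos 0: 'i' vs 'm' !=
  Pos 1: 'n' vs 'e' !=
  Pos 2: 's' vs 'n' !=
  Pos 3: 'e' vs 't' !=
  Pos 4: 'c' vs 'a' !=
  Pos 5: 't' vs 'l' !=
Hamming distance = 6


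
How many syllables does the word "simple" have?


Word: "simple"
Syllable breakdown: sim · ple
Counting: 2 parts
= 2 syllables


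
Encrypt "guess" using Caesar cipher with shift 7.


Word: "guess"
Shift: 7
Each letter → (letter + shift) mod 26:
  'g' (6) + 7 = 13 → 'n'
  'u' (20) + 7 = 1 → 'b'
  'e' (4) + 7 = 11 → 'l'
  's' (18) + 7 = 25 → 'z'
  's' (18) + 7 = 25 → 'z'
Result = "nblzz"


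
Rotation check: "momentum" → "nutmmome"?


Word: "momentum", Candidate: "nutmmome"
Method: check if candidate is substring of word+word
"momentummomentum" contains "nutmmome"? No
Is rotation = No


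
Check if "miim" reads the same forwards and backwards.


Word: "miim"
Reversed: "miim"
Forward == Backward? miim == miim
Palindrome = Yes


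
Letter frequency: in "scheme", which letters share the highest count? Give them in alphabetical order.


Word: "scheme"
Letter counts:
  'c': 1
  'e': 2
  'h': 1
  'm': 1
  's': 1
Maximum count = 2
Most frequent = 'e' (2 times each)


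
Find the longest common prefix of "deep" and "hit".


Word 1: "deep"
Word 2: "hit"
Comparing from start:
  Pos 0: 'd' != 'h' (stop)
LCP = "" (length 0)


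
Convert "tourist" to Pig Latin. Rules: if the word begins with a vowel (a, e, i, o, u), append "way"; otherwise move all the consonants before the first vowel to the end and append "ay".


Word: "tourist"
Starts with consonant(s) → move to end, add 'ay'
Consonant cluster: "t"
Pig Latin = "ouristtay"


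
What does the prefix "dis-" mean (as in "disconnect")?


Prefix: dis-
Example: disconnect (dis- + connect)
Meaning = not / opposite


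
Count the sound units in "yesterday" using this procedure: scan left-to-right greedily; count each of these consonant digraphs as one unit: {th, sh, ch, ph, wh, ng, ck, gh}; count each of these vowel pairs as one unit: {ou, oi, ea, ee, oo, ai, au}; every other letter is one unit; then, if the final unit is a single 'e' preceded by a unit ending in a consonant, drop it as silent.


Word: "yesterday" (9 letters)
Left-to-right scan:
  [1] 'y' (letter)
  [2] 'e' (letter)
  [3] 's' (letter)
  [4] 't' (letter)
  [5] 'e' (letter)
  [6] 'r' (letter)
  [7] 'd' (letter)
  [8] 'a' (letter)
  [9] 'y' (letter)
Units from scan: 9
Sound units = 9 units


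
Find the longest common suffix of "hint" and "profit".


Word 1: "hint"
Word 2: "profit"
Comparing from end:
  Pos -1: 't' == 't'
  Pos -2: 'n' != 'i' (stop)
LCS = "t" (length 1)


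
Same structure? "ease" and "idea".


Pattern of "ease": [0, 1, 2, 0]
Pattern of "idea": [0, 1, 2, 3]
Patterns do not match
Same pattern = No


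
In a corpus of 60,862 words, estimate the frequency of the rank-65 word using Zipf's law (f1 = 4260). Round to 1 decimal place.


Zipf's law: f(r) = f(1) / r
f(1) = 4260
f(65) = 4260 / 65
= 65.5 occurrences


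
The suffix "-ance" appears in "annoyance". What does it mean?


Suffix: -ance
As in: annoyance -> annoy + -ance
Meaning = state of


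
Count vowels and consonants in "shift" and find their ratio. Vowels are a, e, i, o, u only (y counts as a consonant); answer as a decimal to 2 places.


Word: "shift"
Vowels (a,e,i,o,u): 1
Consonants: 4
Ratio = 1/4
= 0.25


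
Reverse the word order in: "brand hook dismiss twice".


Original: "brand hook dismiss twice"
Words (1..n): brand | hook | dismiss | twice
Reversed (n..1): twice | dismiss | hook | brand
Result = "twice dismiss hook brand"


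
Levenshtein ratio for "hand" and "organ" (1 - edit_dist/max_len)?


Word 1: "hand" (length 4)
Word 2: "organ" (length 5)
One optimal edit sequence:
  1. insert 'o'  (+1)
  2. insert 'r'  (+1)
  3. substitute 'h' -> 'g'  (+1)
  4. keep 'a'
  5. keep 'n'
  6. delete 'd'  (+1)
Edit distance = 4
Max length = max(4, 5) = 5
Similarity = 1 - 4/5
= 0.2000


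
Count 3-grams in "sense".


Word: "sense" (length 5)
Number of 3-grams = length - 3 + 1 = 5 - 3 + 1
= 3


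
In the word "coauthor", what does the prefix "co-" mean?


Prefix: co-
Example: coauthor = co- + author
Meaning = together


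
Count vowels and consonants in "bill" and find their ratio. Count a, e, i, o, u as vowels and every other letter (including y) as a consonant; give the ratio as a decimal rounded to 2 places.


Word: "bill"
Vowels (a,e,i,o,u): 1
Consonants: 3
Ratio = 1/3
= 0.33


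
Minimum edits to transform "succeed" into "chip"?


Word 1: "succeed" (length 7)
Word 2: "chip" (length 4)
One optimal edit sequence (insert/delete/substitute each cost 1):
  1. delete 's'  (+1)
  2. delete 'u'  (+1)
  3. delete 'c'  (+1)
  4. keep 'c'
  5. substitute 'e' -> 'h'  (+1)
  6. substitute 'e' -> 'i'  (+1)
  7. substitute 'd' -> 'p'  (+1)
Total edit operations: 6
Edit distance = 6


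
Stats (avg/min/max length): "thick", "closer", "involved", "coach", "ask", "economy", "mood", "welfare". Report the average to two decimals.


Lengths: "thick"=5, "closer"=6, "involved"=8, "coach"=5, "ask"=3, "economy"=7, "mood"=4, "welfare"=7
Sum = 45, Count = 8
Average = 45/8 = 5.63
= avg=5.63, min=3, max=8


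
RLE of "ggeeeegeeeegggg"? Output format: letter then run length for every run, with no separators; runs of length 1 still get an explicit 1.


String: "ggeeeegeeeegggg"
Scanning for consecutive runs:
  'g' x 2
  'e' x 4
  'g' x 1
  'e' x 4
  'g' x 4
RLE = "g2e4g1e4g4"


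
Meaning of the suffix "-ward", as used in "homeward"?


Suffix: -ward
As in: homeward -> home + -ward
Meaning = in the direction of


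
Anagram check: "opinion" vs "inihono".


Word 1: "opinion" → sorted: iinnoop
Word 2: "inihono" → sorted: hiinnoo
Same letters? iinnoop != hiinnoo
Anagram = No


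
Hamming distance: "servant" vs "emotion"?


Comparing character by character (same length = 7):
  Pos 0: 's' vs 'e' !=
  Pos 1: 'e' vs 'm' !=
  Pos 2: 'r' vs 'o' !=
  Pos 3: 'v' vs 't' !=
  Pos 4: 'a' vs 'i' !=
  Pos 5: 'n' vs 'o' !=
  Pos 6: 't' vs 'n' !=
Hamming distance = 7


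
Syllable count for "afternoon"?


Word: "afternoon"
Syllable breakdown: af | ter | noon
Counting: 3 parts
= 3 syllables


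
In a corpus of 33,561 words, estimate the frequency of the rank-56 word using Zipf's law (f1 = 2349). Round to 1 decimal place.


Zipf's law: f(r) = f(1) / r
f(1) = 2349
f(56) = 2349 / 56
= 41.9 occurrences


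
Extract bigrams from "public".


Word: "public" (length 6)
Number of bigrams = 6 - 2 + 1 = 5
  Position 0: "pu"
  Position 1: "ub"
  Position 2: "bl"
  Position 3: "li"
  Position 4: "ic"
Bigrams = "pu", "ub", "bl", "li", "ic"


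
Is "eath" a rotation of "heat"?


Word: "heat", Candidate: "eath"
Method: check if candidate is substring of word+word
"heatheat" contains "eath"? Yes
Is rotation = Yes


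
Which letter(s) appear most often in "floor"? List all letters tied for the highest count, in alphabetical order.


Word: "floor"
Letter counts:
  'f': 1
  'l': 1
  'o': 2
  'r': 1
Maximum count = 2
Most frequent = 'o' (2 times each)


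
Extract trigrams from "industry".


Word: "industry" (length 8)
Number of trigrams = 8 - 3 + 1 = 6
  Position 0: "ind"
  Position 1: "ndu"
  Position 2: "dus"
  Position 3: "ust"
  Position 4: "str"
  Position 5: "try"
Trigrams = "ind", "ndu", "dus", "ust", "str", "try"


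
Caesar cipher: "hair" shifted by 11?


Word: "hair"
Shift: 11
Each letter → (letter + shift) mod 26:
  'h' (7) + 11 = 18 → 's'
  'a' (0) + 11 = 11 → 'l'
  'i' (8) + 11 = 19 → 't'
  'r' (17) + 11 = 2 → 'c'
Result = "sltc"


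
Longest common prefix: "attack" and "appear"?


Word 1: "attack"
Word 2: "appear"
Comparing from start:
  Pos 0: 'a' == 'a'
  Pos 1: 't' != 'p' (stop)
LCP = "a" (length 1)


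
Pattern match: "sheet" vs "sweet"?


Pattern of "sheet": [0, 1, 2, 2, 3]
Pattern of "sweet": [0, 1, 2, 2, 3]
Patterns match
Same pattern = Yes


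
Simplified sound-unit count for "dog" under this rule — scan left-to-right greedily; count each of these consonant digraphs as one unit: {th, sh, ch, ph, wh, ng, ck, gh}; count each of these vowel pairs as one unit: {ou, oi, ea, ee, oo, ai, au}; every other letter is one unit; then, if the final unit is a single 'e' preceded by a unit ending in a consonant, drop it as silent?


Word: "dog" (3 letters)
Left-to-right scan:
  (1) 'd' (letter)
  (2) 'o' (letter)
  (3) 'g' (letter)
Units from scan: 3
Sound units = 3 units


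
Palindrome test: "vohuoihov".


Word: "vohuoihov"
Reversed: "vohiouhov"
Forward == Backward? vohuoihov != vohiouhov
Palindrome = No


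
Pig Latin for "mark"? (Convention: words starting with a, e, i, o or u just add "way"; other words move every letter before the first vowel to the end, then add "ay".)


Word: "mark"
Starts with consonant(s) → move to end, add 'ay'
Consonant cluster: "m"
Pig Latin = "arkmay"


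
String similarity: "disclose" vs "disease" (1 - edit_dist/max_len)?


Word 1: "disclose" (length 8)
Word 2: "disease" (length 7)
One optimal edit sequence:
  1. keep 'd'
  2. keep 'i'
  3. keep 's'
  4. delete 'c'  (+1)
  5. substitute 'l' -> 'e'  (+1)
  6. substitute 'o' -> 'a'  (+1)
  7. keep 's'
  8. keep 'e'
Edit distance = 3
Max length = max(8, 7) = 8
Similarity = 1 - 3/8
= 0.6250


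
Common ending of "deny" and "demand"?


Word 1: "deny"
Word 2: "demand"
Comparing from end:
  Pos -1: 'y' != 'd' (stop)
LCS = "" (length 0)


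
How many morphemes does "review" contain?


Word: "review"
Morphemes: re- / view
Each morpheme carries meaning
= 2 morphemes


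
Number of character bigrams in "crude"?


Word: "crude" (length 5)
Number of 2-grams = length - 2 + 1 = 5 - 2 + 1
= 4


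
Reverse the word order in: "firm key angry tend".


Original: "firm key angry tend"
Words (1..n): firm | key | angry | tend
Reversed (n..1): tend | angry | key | firm
Result = "tend angry key firm"


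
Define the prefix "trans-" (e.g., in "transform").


Prefix: trans-
As in: transform -> trans- + form
Meaning = across


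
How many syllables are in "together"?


Word: "together"
Syllable breakdown: to / geth / er
Counting: 3 parts
= 3 syllables


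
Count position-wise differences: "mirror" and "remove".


Comparing character by character (same length = 6):
  Pos 0: 'm' vs 'r' !=
  Pos 1: 'i' vs 'e' !=
  Pos 2: 'r' vs 'm' !=
  Pos 3: 'r' vs 'o' !=
  Pos 4: 'o' vs 'v' !=
  Pos 5: 'r' vs 'e' !=
Hamming distance = 6


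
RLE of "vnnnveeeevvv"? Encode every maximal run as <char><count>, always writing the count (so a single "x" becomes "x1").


String: "vnnnveeeevvv"
Scanning for consecutive runs:
  'v' x 1
  'n' x 3
  'v' x 1
  'e' x 4
  'v' x 3
RLE = "v1n3v1e4v3"


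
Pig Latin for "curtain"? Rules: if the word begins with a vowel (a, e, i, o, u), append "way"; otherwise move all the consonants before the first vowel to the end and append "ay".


Word: "curtain"
Starts with consonant(s) → move to end, add 'ay'
Consonant cluster: "c"
Pig Latin = "urtaincay"


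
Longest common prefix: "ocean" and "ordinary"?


Word 1: "ocean"
Word 2: "ordinary"
Comparing from start:
  Pos 0: 'o' == 'o'
  Pos 1: 'c' != 'r' (stop)
LCP = "o" (length 1)


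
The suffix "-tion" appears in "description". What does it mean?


Suffix: -tion
As in: description -> describe + -tion, with a spelling change
Meaning = act or process


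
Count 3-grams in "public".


Word: "public" (length 6)
Number of 3-grams = length - 3 + 1 = 6 - 3 + 1
= 4


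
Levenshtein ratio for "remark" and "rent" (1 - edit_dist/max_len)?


Word 1: "remark" (length 6)
Word 2: "rent" (length 4)
One optimal edit sequence:
  1. keep 'r'
  2. keep 'e'
  3. delete 'm'  (+1)
  4. delete 'a'  (+1)
  5. substitute 'r' -> 'n'  (+1)
  6. substitute 'k' -> 't'  (+1)
Edit distance = 4
Max length = max(6, 4) = 6
Similarity = 1 - 4/6
= 0.3333


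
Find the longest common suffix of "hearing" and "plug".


Word 1: "hearing"
Word 2: "plug"
Comparing from end:
  Pos -1: 'g' == 'g'
  Pos -2: 'n' != 'u' (stop)
LCS = "g" (length 1)


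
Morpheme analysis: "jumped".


Word: "jumped"
Morphemes: jump + -ed
Each morpheme carries meaning
= 2 morphemes


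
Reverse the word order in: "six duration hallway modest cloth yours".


Original: "six duration hallway modest cloth yours"
Words (1..n): six | duration | hallway | modest | cloth | yours
Reversed (n..1): yours | cloth | modest | hallway | duration | six
Result = "yours cloth modest hallway duration six"


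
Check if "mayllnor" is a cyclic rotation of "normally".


Word: "normally", Candidate: "mayllnor"
Method: check if candidate is substring of word+word
"normallynormally" contains "mayllnor"? No
Is rotation = No


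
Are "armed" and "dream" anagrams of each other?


Word 1: "armed" → sorted: ademr
Word 2: "dream" → sorted: ademr
Same letters? ademr == ademr
Anagram = Yes


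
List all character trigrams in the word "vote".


Word: "vote" (length 4)
Number of trigrams = 4 - 3 + 1 = 2
  Position 0: "vot"
  Position 1: "ote"
Trigrams = "vot", "ote"


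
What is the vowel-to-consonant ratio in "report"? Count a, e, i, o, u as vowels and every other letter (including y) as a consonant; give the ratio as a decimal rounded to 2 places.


Word: "report"
Vowels (a,e,i,o,u): 2
Consonants: 4
Ratio = 2/4
= 0.50


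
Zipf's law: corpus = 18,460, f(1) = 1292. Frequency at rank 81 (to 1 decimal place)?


Zipf's law: f(r) = f(1) / r
f(1) = 1292
f(81) = 1292 / 81
= 16.0 occurrences


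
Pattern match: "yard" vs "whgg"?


Pattern of "yard": [0, 1, 2, 3]
Pattern of "whgg": [0, 1, 2, 2]
Patterns do not match
Same pattern = No


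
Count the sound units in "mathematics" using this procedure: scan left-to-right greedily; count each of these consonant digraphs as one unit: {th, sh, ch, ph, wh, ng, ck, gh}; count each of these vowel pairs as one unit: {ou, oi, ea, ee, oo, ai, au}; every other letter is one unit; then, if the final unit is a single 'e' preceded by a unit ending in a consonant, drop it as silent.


Word: "mathematics" (11 letters)
Left-to-right scan:
  1. 'm' (letter)
  2. 'a' (letter)
  3. 'th' (digraph)
  4. 'e' (letter)
  5. 'm' (letter)
  6. 'a' (letter)
  7. 't' (letter)
  8. 'i' (letter)
  9. 'c' (letter)
  10. 's' (letter)
Units from scan: 10
Sound units = 10 units


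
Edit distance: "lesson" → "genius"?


Word 1: "lesson" (length 6)
Word 2: "genius" (length 6)
One optimal edit sequence (insert/delete/substitute each cost 1):
  1. substitute 'l' -> 'g'  (+1)
  2. keep 'e'
  3. substitute 's' -> 'n'  (+1)
  4. substitute 's' -> 'i'  (+1)
  5. substitute 'o' -> 'u'  (+1)
  6. substitute 'n' -> 's'  (+1)
Total edit operations: 5
Edit distance = 5


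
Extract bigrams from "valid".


Word: "valid" (length 5)
Number of bigrams = 5 - 2 + 1 = 4
  Position 0: "va"
  Position 1: "al"
  Position 2: "li"
  Position 3: "id"
Bigrams = "va", "al", "li", "id"


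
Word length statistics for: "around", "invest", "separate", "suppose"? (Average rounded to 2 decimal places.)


Lengths: "around"=6, "invest"=6, "separate"=8, "suppose"=7
Sum = 27, Count = 4
Average = 27/4 = 6.75
= avg=6.75, min=6, max=8


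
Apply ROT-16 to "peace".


Word: "peace"
Shift: 16
Each letter → (letter + shift) mod 26:
  'p' (15) + 16 = 5 → 'f'
  'e' (4) + 16 = 20 → 'u'
  'a' (0) + 16 = 16 → 'q'
  'c' (2) + 16 = 18 → 's'
  'e' (4) + 16 = 20 → 'u'
Result = "fuqsu"


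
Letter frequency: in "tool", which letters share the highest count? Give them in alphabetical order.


Word: "tool"
Letter counts:
  'l': 1
  'o': 2
  't': 1
Maximum count = 2
Most frequent = 'o' (2 times each)


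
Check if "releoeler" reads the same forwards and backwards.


Word: "releoeler"
Reversed: "releoeler"
Forward == Backward? releoeler == releoeler
Palindrome = Yes


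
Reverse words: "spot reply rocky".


Original: "spot reply rocky"
Words (1..n): spot | reply | rocky
Reversed (n..1): rocky | reply | spot
Result = "rocky reply spot"


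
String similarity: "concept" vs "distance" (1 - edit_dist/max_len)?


Word 1: "concept" (length 7)
Word 2: "distance" (length 8)
One optimal edit sequence:
  1. insert 'd'  (+1)
  2. insert 'i'  (+1)
  3. insert 's'  (+1)
  4. substitute 'c' -> 't'  (+1)
  5. substitute 'o' -> 'a'  (+1)
  6. keep 'n'
  7. keep 'c'
  8. keep 'e'
  9. delete 'p'  (+1)
  10. delete 't'  (+1)
Edit distance = 7
Max length = max(7, 8) = 8
Similarity = 1 - 7/8
= 0.1250


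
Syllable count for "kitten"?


Word: "kitten"
Syllable breakdown: kit | ten
Counting: 2 parts
= 2 syllables


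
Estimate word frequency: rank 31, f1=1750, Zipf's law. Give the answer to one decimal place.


Zipf's law: f(r) = f(1) / r
f(1) = 1750
f(31) = 1750 / 31
= 56.5 occurrences


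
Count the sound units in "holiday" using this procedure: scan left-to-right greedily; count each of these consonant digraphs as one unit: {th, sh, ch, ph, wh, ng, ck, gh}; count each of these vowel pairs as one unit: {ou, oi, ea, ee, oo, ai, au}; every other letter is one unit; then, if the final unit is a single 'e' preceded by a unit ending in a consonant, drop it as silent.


Word: "holiday" (7 letters)
Left-to-right scan:
  [1] 'h' (letter)
  [2] 'o' (letter)
  [3] 'l' (letter)
  [4] 'i' (letter)
  [5] 'd' (letter)
  [6] 'a' (letter)
  [7] 'y' (letter)
Units from scan: 7
Sound units = 7 units


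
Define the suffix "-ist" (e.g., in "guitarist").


Suffix: -ist
As in: guitarist -> guitar + -ist
Meaning = one who practices


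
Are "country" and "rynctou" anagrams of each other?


Word 1: "country" → sorted: cnortuy
Word 2: "rynctou" → sorted: cnortuy
Same letters? cnortuy == cnortuy
Anagram = Yes


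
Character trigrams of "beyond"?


Word: "beyond" (length 6)
Number of trigrams = 6 - 3 + 1 = 4
  Position 0: "bey"
  Position 1: "eyo"
  Position 2: "yon"
  Position 3: "ond"
Trigrams = "bey", "eyo", "yon", "ond"


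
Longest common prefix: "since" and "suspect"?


Word 1: "since"
Word 2: "suspect"
Comparing from start:
  Pos 0: 's' == 's'
  Pos 1: 'i' != 'u' (stop)
LCP = "s" (length 1)


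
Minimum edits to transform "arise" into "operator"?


Word 1: "arise" (length 5)
Word 2: "operator" (length 8)
One optimal edit sequence (insert/delete/substitute each cost 1):
  1. insert 'o'  (+1)
  2. insert 'p'  (+1)
  3. substitute 'a' -> 'e'  (+1)
  4. keep 'r'
  5. insert 'a'  (+1)
  6. substitute 'i' -> 't'  (+1)
  7. substitute 's' -> 'o'  (+1)
  8. substitute 'e' -> 'r'  (+1)
Total edit operations: 7
Edit distance = 7


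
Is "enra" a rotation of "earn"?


Word: "earn", Candidate: "enra"
Method: check if candidate is substring of word+word
"earnearn" contains "enra"? No
Is rotation = No


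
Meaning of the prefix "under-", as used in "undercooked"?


Prefix: under-
As in: undercooked -> under- + cooked
Meaning = insufficient


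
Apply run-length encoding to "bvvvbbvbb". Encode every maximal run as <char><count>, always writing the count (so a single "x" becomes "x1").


String: "bvvvbbvbb"
Scanning for consecutive runs:
  'b' x 1
  'v' x 3
  'b' x 2
  'v' x 1
  'b' x 2
RLE = "b1v3b2v1b2"


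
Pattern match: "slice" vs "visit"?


Pattern of "slice": [0, 1, 2, 3, 4]
Pattern of "visit": [0, 1, 2, 1, 3]
Patterns do not match
Same pattern = No


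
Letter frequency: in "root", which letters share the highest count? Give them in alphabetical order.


Word: "root"
Letter counts:
  'o': 2
  'r': 1
  't': 1
Maximum count = 2
Most frequent = 'o' (2 times each)


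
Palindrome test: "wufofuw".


Word: "wufofuw"
Reversed: "wufofuw"
Forward == Backward? wufofuw == wufofuw
Palindrome = Yes


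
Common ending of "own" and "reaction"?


Word 1: "own"
Word 2: "reaction"
Comparing from end:
  Pos -1: 'n' == 'n'
  Pos -2: 'w' != 'o' (stop)
LCS = "n" (length 1)


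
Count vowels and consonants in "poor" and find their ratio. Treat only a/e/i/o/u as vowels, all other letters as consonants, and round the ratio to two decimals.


Word: "poor"
Vowels (a,e,i,o,u): 2
Consonants: 2
Ratio = 2/2
= 1.00


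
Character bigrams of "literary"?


Word: "literary" (length 8)
Number of bigrams = 8 - 2 + 1 = 7
  Position 0: "li"
  Position 1: "it"
  Position 2: "te"
  Position 3: "er"
  Position 4: "ra"
  Position 5: "ar"
  Position 6: "ry"
Bigrams = "li", "it", "te", "er", "ra", "ar", "ry"


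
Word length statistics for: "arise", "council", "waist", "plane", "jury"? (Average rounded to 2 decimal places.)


Lengths: "arise"=5, "council"=7, "waist"=5, "plane"=5, "jury"=4
Sum = 26, Count = 5
Average = 26/5 = 5.20
= avg=5.20, min=4, max=7


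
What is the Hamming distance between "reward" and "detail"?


Comparing character by character (same length = 6):
  Pos 0: 'r' vs 'd' !=
  Pos 1: 'e' vs 'e' =
  Pos 2: 'w' vs 't' !=
  Pos 3: 'a' vs 'a' =
  Pos 4: 'r' vs 'i' !=
  Pos 5: 'd' vs 'l' !=
Hamming distance = 4


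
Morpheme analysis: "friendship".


Word: "friendship"
Morphemes: friend / -ship
Each morpheme carries meaning
= 2 morphemes


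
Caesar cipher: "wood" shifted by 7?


Word: "wood"
Shift: 7
Each letter → (letter + shift) mod 26:
  'w' (22) + 7 = 3 → 'd'
  'o' (14) + 7 = 21 → 'v'
  'o' (14) + 7 = 21 → 'v'
  'd' (3) + 7 = 10 → 'k'
Result = "dvvk"


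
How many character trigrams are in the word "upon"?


Word: "upon" (length 4)
Number of 3-grams = length - 3 + 1 = 4 - 3 + 1
= 2


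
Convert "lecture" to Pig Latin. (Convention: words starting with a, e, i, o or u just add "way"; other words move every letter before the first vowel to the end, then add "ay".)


Word: "lecture"
Starts with consonant(s) → move to end, add 'ay'
Consonant cluster: "l"
Pig Latin = "ecturelay"


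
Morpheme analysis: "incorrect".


Word: "incorrect"
Morphemes: in- / correct
Each morpheme carries meaning
= 2 morphemes


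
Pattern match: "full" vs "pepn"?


Pattern of "full": [0, 1, 2, 2]
Pattern of "pepn": [0, 1, 0, 2]
Patterns do not match
Same pattern = No


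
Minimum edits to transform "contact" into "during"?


Word 1: "contact" (length 7)
Word 2: "during" (length 6)
One optimal edit sequence (insert/delete/substitute each cost 1):
  1. delete 'c'  (+1)
  2. substitute 'o' -> 'd'  (+1)
  3. substitute 'n' -> 'u'  (+1)
  4. substitute 't' -> 'r'  (+1)
  5. substitute 'a' -> 'i'  (+1)
  6. substitute 'c' -> 'n'  (+1)
  7. substitute 't' -> 'g'  (+1)
Total edit operations: 7
Edit distance = 7


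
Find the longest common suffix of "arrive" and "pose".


Word 1: "arrive"
Word 2: "pose"
Comparing from end:
  Pos -1: 'e' == 'e'
  Pos -2: 'v' != 's' (stop)
LCS = "e" (length 1)


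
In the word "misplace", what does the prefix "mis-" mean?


Prefix: mis-
Example: misplace (mis- + place)
Meaning = wrongly


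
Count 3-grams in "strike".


Word: "strike" (length 6)
Number of 3-grams = length - 3 + 1 = 6 - 3 + 1
= 4


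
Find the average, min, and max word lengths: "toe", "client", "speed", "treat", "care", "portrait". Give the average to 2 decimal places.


Lengths: "toe"=3, "client"=6, "speed"=5, "treat"=5, "care"=4, "portrait"=8
Sum = 31, Count = 6
Average = 31/6 = 5.17
= avg=5.17, min=3, max=8


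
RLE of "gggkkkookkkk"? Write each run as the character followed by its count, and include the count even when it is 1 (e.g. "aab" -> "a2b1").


String: "gggkkkookkkk"
Scanning for consecutive runs:
  'g' x 3
  'k' x 3
  'o' x 2
  'k' x 4
RLE = "g3k3o2k4"


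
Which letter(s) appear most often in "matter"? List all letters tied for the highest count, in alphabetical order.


Word: "matter"
Letter counts:
  'a': 1
  'e': 1
  'm': 1
  'r': 1
  't': 2
Maximum count = 2
Most frequent = 't' (2 times each)


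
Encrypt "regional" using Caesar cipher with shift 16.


Word: "regional"
Shift: 16
Each letter → (letter + shift) mod 26:
  'r' (17) + 16 = 7 → 'h'
  'e' (4) + 16 = 20 → 'u'
  'g' (6) + 16 = 22 → 'w'
  'i' (8) + 16 = 24 → 'y'
  'o' (14) + 16 = 4 → 'e'
  'n' (13) + 16 = 3 → 'd'
  'a' (0) + 16 = 16 → 'q'
  'l' (11) + 16 = 1 → 'b'
Result = "huwyedqb"


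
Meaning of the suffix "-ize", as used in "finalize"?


Suffix: -ize
As in: finalize -> final + -ize
Meaning = to make
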